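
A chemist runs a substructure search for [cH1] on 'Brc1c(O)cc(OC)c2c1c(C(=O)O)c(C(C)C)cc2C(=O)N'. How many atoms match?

2

The query [cH1] means: aromatic carbon bearing exactly one hydrogen.
Check the 23 heavy atoms by environment: 8× c (aromatic, H0) → no; 2× c (aromatic, H1) → match; 3× O (H0) → no; 3× C (H3) → no; 2× O (H1) → no; 1× Br (H0) → no; 2× C (H0) → no; 1× C (H1) → no; 1× N (H2) → no.
That gives 2 matching atoms.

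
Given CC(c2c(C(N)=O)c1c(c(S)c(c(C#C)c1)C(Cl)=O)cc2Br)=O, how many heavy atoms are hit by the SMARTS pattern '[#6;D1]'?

2

The query [#6;D1] means: carbon bonded to exactly one heavy atom.
Check the 23 heavy atoms by environment: 8× c (aromatic, D3) → no; 2× c (aromatic, D2) → no; 1× C (D2) → no; 2× C (D1) → match; 3× C (D3) → no; 3× O (D1) → no; 1× N (D1) → no; 1× Cl (D1) → no; 1× S (D1) → no; 1× Br (D1) → no.
That gives 2 matching atoms.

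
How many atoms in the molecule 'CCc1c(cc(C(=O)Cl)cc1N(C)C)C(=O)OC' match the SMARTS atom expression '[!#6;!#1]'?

Check the 18 heavy atoms by environment: 6× c (aromatic) → no; 1× N → match; 7× C → no; 3× O → match; 1× Cl → match.
Summing the matching environments: 1 + 3 + 1 = 5 matching atoms.

5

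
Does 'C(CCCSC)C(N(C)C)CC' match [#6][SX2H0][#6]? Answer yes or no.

Yes

The pattern [#6][SX2H0][#6] describes an aliphatic sulfur bridging two carbons with no H on the sulfur — a thioether.
The molecule carries a methylthio ether (-SCH3), whose atoms satisfy every constraint of the query, so the pattern matches.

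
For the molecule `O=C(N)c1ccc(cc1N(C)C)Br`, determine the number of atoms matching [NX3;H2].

The query [NX3;H2] means: aliphatic N with 3 total connections, two of them H — an -NH2 nitrogen (amine or amide).
Check the 13 heavy atoms by environment: 3× c (aromatic, H0, X3) → no; 3× c (aromatic, H1, X3) → no; 1× N (H0, X3) → no; 2× C (H3, X4) → no; 1× Br (H0, X1) → no; 1× C (H0, X3) → no; 1× O (H0, X1) → no; 1× N (H2, X3) → match.
That gives 1 matching atom.

1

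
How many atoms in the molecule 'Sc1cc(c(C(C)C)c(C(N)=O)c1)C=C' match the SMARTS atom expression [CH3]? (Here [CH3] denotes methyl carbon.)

The query [CH3] means: aliphatic carbon with exactly three hydrogens.
Check the 15 heavy atoms by environment: 4× c (aromatic, H0) → no; 2× c (aromatic, H1) → no; 2× C (H1) → no; 1× C (H2) → no; 2× C (H3) → match; 1× S (H1) → no; 1× C (H0) → no; 1× O (H0) → no; 1× N (H2) → no.
That gives 2 matching atoms.

2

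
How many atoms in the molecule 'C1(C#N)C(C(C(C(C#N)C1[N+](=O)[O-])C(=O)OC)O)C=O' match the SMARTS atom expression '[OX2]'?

2

The query [OX2] means: aliphatic oxygen with two total connections — ether, hydroxyl, or ester single-bond O.
Check the 20 heavy atoms by environment: 7× C (X4) → no; 2× C (X2) → no; 2× N (X1) → no; 2× O (X2) → match; 2× C (X3) → no; 3× O (X1) → no; 1× N (charge +1, X3) → no; 1× O (charge -1, X1) → no.
That gives 2 matching atoms.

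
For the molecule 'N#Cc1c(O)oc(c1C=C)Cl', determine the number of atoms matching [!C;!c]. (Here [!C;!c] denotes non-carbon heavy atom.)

4

The query [!C;!c] means: neither aliphatic nor aromatic carbon — same as [!#6].
Check the 11 heavy atoms by environment: 1× o (aromatic) → match; 4× c (aromatic) → no; 1× O → match; 1× Cl → match; 3× C → no; 1× N → match.
Summing the matching environments: 1 + 1 + 1 + 1 = 4 matching atoms.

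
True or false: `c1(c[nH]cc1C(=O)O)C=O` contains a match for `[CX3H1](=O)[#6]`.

True

The pattern [CX3H1](=O)[#6] describes an sp2 carbon with one H, double-bonded to O and single-bonded to carbon — an aldehyde.
The molecule carries an aldehyde (-CHO), whose atoms satisfy every constraint of the query, so the pattern matches.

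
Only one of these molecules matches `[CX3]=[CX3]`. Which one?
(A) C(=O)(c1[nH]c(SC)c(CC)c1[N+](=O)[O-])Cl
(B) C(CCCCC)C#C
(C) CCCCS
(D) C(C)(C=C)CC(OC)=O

[CX3]=[CX3] describes a non-aromatic C=C double bond between two sp2 carbons (an alkene).
(A) has an ethyl group (-CH2CH3) but its C-C bond is a single bond between CX4 carbons, not CX3=CX3.
(B) has an ethyl group (-CH2CH3) but its C-C bond is a single bond between CX4 carbons, not CX3=CX3.
(C) has an ethyl group (-CH2CH3) but its C-C bond is a single bond between CX4 carbons, not CX3=CX3.
(D) contains a vinyl group (-CH=CH2), which satisfies every atom and bond constraint.
So the answer is (D).

D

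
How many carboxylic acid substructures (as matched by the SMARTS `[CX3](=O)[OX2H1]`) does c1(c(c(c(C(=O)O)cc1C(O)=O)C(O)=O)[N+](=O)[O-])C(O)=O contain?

[CX3](=O)[OX2H1] is the SMARTS for a carboxylic acid: an sp2 carbon double-bonded to O and single-bonded to an -OH oxygen.
The molecule carries 4 separate instances of a carboxylic acid group (-C(=O)OH) meeting every constraint; each maps to a distinct set of atoms, giving 4 matches.

4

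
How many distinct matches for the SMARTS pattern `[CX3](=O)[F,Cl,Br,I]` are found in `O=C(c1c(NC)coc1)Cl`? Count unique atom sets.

1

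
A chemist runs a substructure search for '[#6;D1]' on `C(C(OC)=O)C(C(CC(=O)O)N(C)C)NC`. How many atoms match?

4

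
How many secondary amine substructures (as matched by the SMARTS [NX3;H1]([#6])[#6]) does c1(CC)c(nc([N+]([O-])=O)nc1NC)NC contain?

2

[NX3;H1]([#6])[#6] is the SMARTS for a secondary amine: a trivalent nitrogen with one H, bonded to two carbons.
The molecule carries 2 separate instances of an N-methylamino group (-NHCH3) meeting every constraint; each maps to a distinct set of atoms, giving 2 matches.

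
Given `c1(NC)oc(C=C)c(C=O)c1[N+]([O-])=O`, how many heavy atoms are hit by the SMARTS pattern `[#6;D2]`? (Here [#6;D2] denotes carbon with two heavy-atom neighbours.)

The query [#6;D2] means: any carbon bonded to exactly two heavy atoms.
Check the 14 heavy atoms by environment: 1× o (aromatic, D2) → no; 4× c (aromatic, D3) → no; 2× C (D2) → match; 2× C (D1) → no; 1× N (charge +1, D3) → no; 1× O (charge -1, D1) → no; 2× O (D1) → no; 1× N (D2) → no.
That gives 2 matching atoms.

2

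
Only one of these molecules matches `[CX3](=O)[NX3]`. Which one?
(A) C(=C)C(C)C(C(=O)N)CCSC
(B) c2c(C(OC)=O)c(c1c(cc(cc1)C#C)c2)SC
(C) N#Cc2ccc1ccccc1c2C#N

[CX3](=O)[NX3] describes a carbonyl carbon bonded to a trivalent nitrogen (an amide).
(A) contains a primary amide (-C(=O)NH2), which satisfies every atom and bond constraint.
(B) has a methyl-ester group (-C(=O)OCH3) but the carbonyl is bonded to O, not to an NX3 nitrogen.
(C) has a nitrile (-C#N) but the nitrile N is NX1 (triple-bonded), not NX3.
So the answer is (A).

A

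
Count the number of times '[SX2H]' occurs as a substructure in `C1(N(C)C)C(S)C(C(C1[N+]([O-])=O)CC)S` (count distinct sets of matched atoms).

2

[SX2H] is the SMARTS for a thiol: an aliphatic sulfur with two connections, one being H.
The molecule carries 2 separate instances of a thiol (-SH) meeting every constraint; each maps to a distinct set of atoms, giving 2 matches.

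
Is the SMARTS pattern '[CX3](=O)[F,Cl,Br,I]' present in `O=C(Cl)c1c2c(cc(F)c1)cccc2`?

Yes

The pattern [CX3](=O)[F,Cl,Br,I] describes a carbonyl carbon bonded to a halogen — an acyl halide.
The molecule carries an acyl chloride (-C(=O)Cl), whose atoms satisfy every constraint of the query, so the pattern matches.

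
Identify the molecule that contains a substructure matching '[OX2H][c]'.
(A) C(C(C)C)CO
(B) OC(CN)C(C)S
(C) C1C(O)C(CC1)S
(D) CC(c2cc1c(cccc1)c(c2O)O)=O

[OX2H][c] describes a hydroxyl oxygen attached to an aromatic carbon (a phenol).
(A) has a hydroxyl group (-OH) but the -OH is on an aliphatic carbon, not an aromatic c.
(B) has a hydroxyl group (-OH) but the -OH is on an aliphatic carbon, not an aromatic c.
(C) has a hydroxyl group (-OH) but the -OH is on an aliphatic carbon, not an aromatic c.
(D) contains a hydroxyl group (-OH), which satisfies every atom and bond constraint.
So the answer is (D).

D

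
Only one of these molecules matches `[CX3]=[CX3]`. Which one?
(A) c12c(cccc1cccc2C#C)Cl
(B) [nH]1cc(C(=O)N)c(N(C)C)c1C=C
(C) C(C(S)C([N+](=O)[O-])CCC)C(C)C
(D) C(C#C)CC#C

[CX3]=[CX3] describes a non-aromatic C=C double bond between two sp2 carbons (an alkene).
(A) has an ethynyl group (-C#CH) but the C-C bond is a triple bond, not a double bond.
(B) contains a vinyl group (-CH=CH2), which satisfies every atom and bond constraint.
(C) has an ethyl group (-CH2CH3) but its C-C bond is a single bond between CX4 carbons, not CX3=CX3.
(D) has an ethynyl group (-C#CH) but the C-C bond is a triple bond, not a double bond.
So the answer is (B).

B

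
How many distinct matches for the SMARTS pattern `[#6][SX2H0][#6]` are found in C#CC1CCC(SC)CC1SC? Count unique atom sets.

[#6][SX2H0][#6] is the SMARTS for a thioether: an aliphatic sulfur bridging two carbons with no H on the sulfur.
The molecule carries 2 separate instances of a methylthio ether (-SCH3) meeting every constraint; each maps to a distinct set of atoms, giving 2 matches.

2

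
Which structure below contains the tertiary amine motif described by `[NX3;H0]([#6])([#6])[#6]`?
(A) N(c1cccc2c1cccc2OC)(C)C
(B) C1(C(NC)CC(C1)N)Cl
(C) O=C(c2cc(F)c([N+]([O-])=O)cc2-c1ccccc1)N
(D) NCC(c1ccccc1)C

A

[NX3;H0]([#6])([#6])[#6] describes a trivalent nitrogen with no H, bonded to three carbons (a tertiary amine).
(A) contains a dimethylamino group (-N(CH3)2), which satisfies every atom and bond constraint.
(B) has a primary amino group (-NH2) but the nitrogen has H2, not H0 with three carbons.
(C) has a primary amide (-C(=O)NH2) but the amide nitrogen has H2 and only one carbon neighbour.
(D) has a primary amino group (-NH2) but the nitrogen has H2, not H0 with three carbons.
So the answer is (A).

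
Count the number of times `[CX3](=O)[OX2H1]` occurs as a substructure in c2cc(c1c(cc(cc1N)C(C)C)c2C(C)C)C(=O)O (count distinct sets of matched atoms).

[CX3](=O)[OX2H1] is the SMARTS for a carboxylic acid: an sp2 carbon double-bonded to O and single-bonded to an -OH oxygen.
Exactly one fragment in the molecule meets all constraints, giving 1 match.

1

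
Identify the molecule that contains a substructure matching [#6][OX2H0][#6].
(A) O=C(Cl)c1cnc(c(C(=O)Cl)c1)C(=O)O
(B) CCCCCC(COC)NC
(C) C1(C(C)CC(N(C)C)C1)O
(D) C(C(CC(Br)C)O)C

B

[#6][OX2H0][#6] describes an aliphatic oxygen bridging two carbons with no H on the oxygen (an ether).
(A) has a carboxylic acid group (-C(=O)OH) but the -OH oxygen has H1; the =O is OX1, not OX2.
(B) contains a methoxy ether (-OCH3), which satisfies every atom and bond constraint.
(C) has a hydroxyl group (-OH) but the oxygen has H1, not H0 bridging two carbons.
(D) has a hydroxyl group (-OH) but the oxygen has H1, not H0 bridging two carbons.
So the answer is (B).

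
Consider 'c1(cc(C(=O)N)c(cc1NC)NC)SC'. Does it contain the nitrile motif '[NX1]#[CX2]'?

The pattern [NX1]#[CX2] describes a nitrogen triple-bonded to a two-connected carbon — a nitrile.
The closest candidate here is a primary amide (-C(=O)NH2), but the nitrogen is NX3, not NX1. No other fragment satisfies the full query, so there is no match.

No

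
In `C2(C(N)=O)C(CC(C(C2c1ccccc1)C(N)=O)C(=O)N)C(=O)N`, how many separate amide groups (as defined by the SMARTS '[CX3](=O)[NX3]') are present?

4

[CX3](=O)[NX3] is the SMARTS for an amide: a carbonyl carbon bonded to a trivalent nitrogen.
The molecule carries 4 separate instances of a primary amide (-C(=O)NH2) meeting every constraint; each maps to a distinct set of atoms, giving 4 matches.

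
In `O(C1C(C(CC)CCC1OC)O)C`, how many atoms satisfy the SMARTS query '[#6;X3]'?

0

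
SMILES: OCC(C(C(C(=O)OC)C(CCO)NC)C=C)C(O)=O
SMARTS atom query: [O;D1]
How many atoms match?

The query [O;D1] means: aliphatic oxygen bonded to exactly one heavy atom.
Check the 20 heavy atoms by environment: 4× C (D2) → no; 6× C (D3) → no; 5× O (D1) → match; 1× N (D2) → no; 3× C (D1) → no; 1× O (D2) → no.
That gives 5 matching atoms.

5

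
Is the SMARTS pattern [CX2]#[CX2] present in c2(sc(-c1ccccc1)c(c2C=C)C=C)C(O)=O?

No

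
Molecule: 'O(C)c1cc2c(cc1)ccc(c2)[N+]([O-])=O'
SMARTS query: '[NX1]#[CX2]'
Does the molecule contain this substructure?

The pattern [NX1]#[CX2] describes a nitrogen triple-bonded to a two-connected carbon — a nitrile.
The closest candidate here is a nitro group (-[N+](=O)[O-]), but there is no C#N triple bond. No other fragment satisfies the full query, so there is no match.

No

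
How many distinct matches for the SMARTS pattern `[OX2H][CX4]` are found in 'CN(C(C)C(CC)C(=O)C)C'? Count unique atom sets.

[OX2H][CX4] is the SMARTS for an aliphatic alcohol: a hydroxyl oxygen bound to an sp3 (X4) carbon.
No fragment in the molecule satisfies every constraint, giving 0 matches.

0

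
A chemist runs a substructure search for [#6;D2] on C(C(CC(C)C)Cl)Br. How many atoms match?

2

The query [#6;D2] means: any carbon bonded to exactly two heavy atoms.
Check the 8 heavy atoms by environment: 2× C (D2) → match; 2× C (D3) → no; 1× Cl (D1) → no; 2× C (D1) → no; 1× Br (D1) → no.
That gives 2 matching atoms.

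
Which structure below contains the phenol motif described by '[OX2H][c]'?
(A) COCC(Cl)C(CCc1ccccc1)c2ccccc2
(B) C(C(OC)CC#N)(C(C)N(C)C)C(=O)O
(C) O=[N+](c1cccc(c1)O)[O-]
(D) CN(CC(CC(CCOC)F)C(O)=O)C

C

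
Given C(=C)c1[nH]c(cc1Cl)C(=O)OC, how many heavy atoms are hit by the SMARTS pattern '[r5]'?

5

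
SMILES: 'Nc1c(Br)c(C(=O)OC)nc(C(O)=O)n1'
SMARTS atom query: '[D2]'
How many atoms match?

The query [D2] means: atom with exactly two heavy-atom neighbours.
Check the 15 heavy atoms by environment: 2× n (aromatic, D2) → match; 4× c (aromatic, D3) → no; 1× Br (D1) → no; 2× C (D3) → no; 3× O (D1) → no; 1× N (D1) → no; 1× O (D2) → match; 1× C (D1) → no.
Summing the matching environments: 2 + 1 = 3 matching atoms.

3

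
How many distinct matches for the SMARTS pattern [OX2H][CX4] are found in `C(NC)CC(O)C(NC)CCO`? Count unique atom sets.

2

[OX2H][CX4] is the SMARTS for an aliphatic alcohol: a hydroxyl oxygen bound to an sp3 (X4) carbon.
The molecule carries 2 separate instances of a hydroxyl group (-OH) meeting every constraint; each maps to a distinct set of atoms, giving 2 matches.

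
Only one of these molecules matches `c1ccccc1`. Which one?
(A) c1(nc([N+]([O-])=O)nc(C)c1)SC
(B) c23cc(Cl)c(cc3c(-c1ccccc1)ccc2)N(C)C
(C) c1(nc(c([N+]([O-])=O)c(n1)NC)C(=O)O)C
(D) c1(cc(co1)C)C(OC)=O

c1ccccc1 describes six aromatic carbons in a ring (a benzene ring).
(A) has a methyl group (-CH3) but no six-membered all-carbon aromatic ring is present.
(B) contains a phenyl ring, which satisfies every atom and bond constraint.
(C) has a methyl group (-CH3) but no six-membered all-carbon aromatic ring is present.
(D) has a methyl group (-CH3) but no six-membered all-carbon aromatic ring is present.
So the answer is (B).

B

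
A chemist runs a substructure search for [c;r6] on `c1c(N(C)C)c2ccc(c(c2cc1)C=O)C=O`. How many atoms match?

10

The query [c;r6] means: aromatic carbon that belongs to a six-membered ring.
Check the 17 heavy atoms by environment: 10× c (aromatic, in 6-ring) → match; 4× C (acyclic) → no; 2× O (acyclic) → no; 1× N (acyclic) → no.
That gives 10 matching atoms.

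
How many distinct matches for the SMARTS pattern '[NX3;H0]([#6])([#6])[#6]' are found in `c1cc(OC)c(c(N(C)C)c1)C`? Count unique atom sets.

1

[NX3;H0]([#6])([#6])[#6] is the SMARTS for a tertiary amine: a trivalent nitrogen with no H, bonded to three carbons.
Exactly one fragment in the molecule meets all constraints, giving 1 match.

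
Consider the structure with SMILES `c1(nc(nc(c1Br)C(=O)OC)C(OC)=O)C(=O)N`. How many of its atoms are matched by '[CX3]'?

The query [CX3] means: C with X3: aliphatic carbon with exactly 3 total connections.
Check the 18 heavy atoms by environment: 2× n (aromatic, X2) → no; 4× c (aromatic, X3) → no; 1× Br (X1) → no; 3× C (X3) → match; 3× O (X1) → no; 2× O (X2) → no; 2× C (X4) → no; 1× N (X3) → no.
That gives 3 matching atoms.

3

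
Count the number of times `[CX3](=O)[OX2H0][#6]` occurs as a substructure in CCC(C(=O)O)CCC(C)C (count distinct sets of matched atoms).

0

[CX3](=O)[OX2H0][#6] is the SMARTS for an ester: a carbonyl carbon bonded to an oxygen that is itself bonded to carbon (no H on that O).
The molecule has a carboxylic acid group (-C(=O)OH), but the singly-bonded O carries H (OX2H1, not H0); nothing else fits, so there are 0 matches.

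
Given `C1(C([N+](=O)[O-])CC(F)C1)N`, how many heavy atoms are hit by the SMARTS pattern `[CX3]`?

Check the 10 heavy atoms by environment: 5× C (X4) → no; 1× F (X1) → no; 1× N (charge +1, X3) → no; 1× O (charge -1, X1) → no; 1× O (X1) → no; 1× N (X3) → no.
No environment satisfies the query, so 0 matching atoms.

0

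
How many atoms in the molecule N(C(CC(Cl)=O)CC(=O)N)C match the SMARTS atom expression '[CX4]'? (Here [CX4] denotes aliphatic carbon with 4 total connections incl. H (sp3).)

4

The query [CX4] means: C with X4: aliphatic carbon with exactly 4 total connections (bonds + H).
Check the 11 heavy atoms by environment: 4× C (X4) → match; 2× C (X3) → no; 2× O (X1) → no; 1× Cl (X1) → no; 2× N (X3) → no.
That gives 4 matching atoms.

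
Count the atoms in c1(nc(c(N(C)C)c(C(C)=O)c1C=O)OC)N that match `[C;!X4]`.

2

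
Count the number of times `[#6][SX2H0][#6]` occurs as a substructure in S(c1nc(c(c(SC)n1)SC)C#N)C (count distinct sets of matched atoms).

3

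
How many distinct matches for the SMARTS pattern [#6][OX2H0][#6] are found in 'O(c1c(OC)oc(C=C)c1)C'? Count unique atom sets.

[#6][OX2H0][#6] is the SMARTS for an ether: an aliphatic oxygen bridging two carbons with no H on the oxygen.
The molecule carries 2 separate instances of a methoxy ether (-OCH3) meeting every constraint; each maps to a distinct set of atoms, giving 2 matches.

2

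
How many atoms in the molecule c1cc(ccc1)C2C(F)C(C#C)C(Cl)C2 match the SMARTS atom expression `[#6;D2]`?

7

The query [#6;D2] means: any carbon bonded to exactly two heavy atoms.
Check the 15 heavy atoms by environment: 2× C (D2) → match; 4× C (D3) → no; 1× c (aromatic, D3) → no; 5× c (aromatic, D2) → match; 1× F (D1) → no; 1× Cl (D1) → no; 1× C (D1) → no.
Summing the matching environments: 2 + 5 = 7 matching atoms.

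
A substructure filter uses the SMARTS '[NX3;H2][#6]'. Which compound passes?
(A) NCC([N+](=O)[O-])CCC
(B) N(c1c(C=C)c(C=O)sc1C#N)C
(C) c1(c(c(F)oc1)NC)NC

A

[NX3;H2][#6] describes a trivalent nitrogen with two H attached to carbon (a primary amine).
(A) contains a primary amino group (-NH2), which satisfies every atom and bond constraint.
(B) has a nitrile (-C#N) but the nitrogen is NX1 (triple-bonded), not NX3 with two H.
(C) has an N-methylamino group (-NHCH3) but the nitrogen bears two carbons and only one H (H1), not H2.
So the answer is (A).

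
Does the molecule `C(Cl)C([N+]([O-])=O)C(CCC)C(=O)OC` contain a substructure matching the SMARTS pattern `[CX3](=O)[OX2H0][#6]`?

Yes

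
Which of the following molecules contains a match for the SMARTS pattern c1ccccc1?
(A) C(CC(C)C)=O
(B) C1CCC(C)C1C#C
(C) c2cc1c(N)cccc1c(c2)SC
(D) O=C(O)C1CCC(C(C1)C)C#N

c1ccccc1 describes six aromatic carbons in a ring (a benzene ring).
(A) has a methyl group (-CH3) but no six-membered all-carbon aromatic ring is present.
(B) has a methyl group (-CH3) but no six-membered all-carbon aromatic ring is present.
(C) contains the required atom environment, so the pattern matches.
(D) has a methyl group (-CH3) but no six-membered all-carbon aromatic ring is present.
So the answer is (C).

C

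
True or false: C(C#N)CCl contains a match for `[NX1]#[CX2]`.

True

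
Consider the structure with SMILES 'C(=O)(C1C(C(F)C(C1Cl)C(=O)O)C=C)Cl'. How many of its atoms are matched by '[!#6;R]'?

0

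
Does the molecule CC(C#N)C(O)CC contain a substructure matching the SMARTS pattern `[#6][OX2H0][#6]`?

No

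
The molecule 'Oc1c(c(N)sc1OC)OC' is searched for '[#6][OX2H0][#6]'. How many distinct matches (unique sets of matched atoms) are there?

2

[#6][OX2H0][#6] is the SMARTS for an ether: an aliphatic oxygen bridging two carbons with no H on the oxygen.
The molecule carries 2 separate instances of a methoxy ether (-OCH3) meeting every constraint; each maps to a distinct set of atoms, giving 2 matches.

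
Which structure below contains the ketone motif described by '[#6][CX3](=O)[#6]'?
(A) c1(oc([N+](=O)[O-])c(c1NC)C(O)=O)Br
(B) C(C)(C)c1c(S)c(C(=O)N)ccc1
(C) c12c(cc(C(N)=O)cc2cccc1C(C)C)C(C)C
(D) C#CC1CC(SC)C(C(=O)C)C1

[#6][CX3](=O)[#6] describes a carbonyl carbon (no H) flanked by two carbons (a ketone).
(A) has a carboxylic acid group (-C(=O)OH) but one neighbour of the carbonyl carbon is O, not C.
(B) has a primary amide (-C(=O)NH2) but one neighbour of the carbonyl carbon is N, not C.
(C) has a primary amide (-C(=O)NH2) but one neighbour of the carbonyl carbon is N, not C.
(D) contains an acetyl/ketone group (-C(=O)CH3), which satisfies every atom and bond constraint.
So the answer is (D).

D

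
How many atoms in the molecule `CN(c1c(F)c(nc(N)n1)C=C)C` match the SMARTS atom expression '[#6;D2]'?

The query [#6;D2] means: any carbon bonded to exactly two heavy atoms.
Check the 13 heavy atoms by environment: 2× n (aromatic, D2) → no; 4× c (aromatic, D3) → no; 1× N (D3) → no; 3× C (D1) → no; 1× N (D1) → no; 1× F (D1) → no; 1× C (D2) → match.
That gives 1 matching atom.

1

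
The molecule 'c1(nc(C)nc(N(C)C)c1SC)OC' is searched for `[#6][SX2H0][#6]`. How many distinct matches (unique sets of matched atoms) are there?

[#6][SX2H0][#6] is the SMARTS for a thioether: an aliphatic sulfur bridging two carbons with no H on the sulfur.
Exactly one fragment in the molecule meets all constraints, giving 1 match.

1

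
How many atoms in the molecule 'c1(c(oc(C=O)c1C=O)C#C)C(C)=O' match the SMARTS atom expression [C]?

6

The query [C] means: uppercase C matches aliphatic (non-aromatic) carbon only.
Check the 14 heavy atoms by environment: 1× o (aromatic) → no; 4× c (aromatic) → no; 6× C → match; 3× O → no.
That gives 6 matching atoms.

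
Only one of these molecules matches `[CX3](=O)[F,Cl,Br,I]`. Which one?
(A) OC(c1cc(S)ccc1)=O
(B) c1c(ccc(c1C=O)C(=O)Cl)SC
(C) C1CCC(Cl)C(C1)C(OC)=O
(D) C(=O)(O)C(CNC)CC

B

[CX3](=O)[F,Cl,Br,I] describes a carbonyl carbon bonded to a halogen (an acyl halide).
(A) has a carboxylic acid group (-C(=O)OH) but the carbonyl is bonded to -OH, not to a halogen.
(B) contains an acyl chloride (-C(=O)Cl), which satisfies every atom and bond constraint.
(C) has a chloro substituent but the Cl is not on a carbonyl carbon.
(D) has a carboxylic acid group (-C(=O)OH) but the carbonyl is bonded to -OH, not to a halogen.
So the answer is (B).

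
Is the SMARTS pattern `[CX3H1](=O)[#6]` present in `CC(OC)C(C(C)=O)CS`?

No

The pattern [CX3H1](=O)[#6] describes an sp2 carbon with one H, double-bonded to O and single-bonded to carbon — an aldehyde.
The closest candidate here is an acetyl/ketone group (-C(=O)CH3), but the carbonyl carbon has H0 (two carbon neighbours), not H1. No other fragment satisfies the full query, so there is no match.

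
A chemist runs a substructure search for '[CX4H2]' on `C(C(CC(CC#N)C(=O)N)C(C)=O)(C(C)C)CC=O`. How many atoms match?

3

The query [CX4H2] means: sp3 carbon (X4) with exactly two hydrogens.
Check the 19 heavy atoms by environment: 3× C (H2, X4) → match; 4× C (H1, X4) → no; 2× C (H0, X3) → no; 3× O (H0, X1) → no; 1× N (H2, X3) → no; 1× C (H1, X3) → no; 3× C (H3, X4) → no; 1× C (H0, X2) → no; 1× N (H0, X1) → no.
That gives 3 matching atoms.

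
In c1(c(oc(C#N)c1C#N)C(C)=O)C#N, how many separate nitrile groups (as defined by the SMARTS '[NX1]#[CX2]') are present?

3

[NX1]#[CX2] is the SMARTS for a nitrile: a nitrogen triple-bonded to a two-connected carbon.
The molecule carries 3 separate instances of a nitrile (-C#N) meeting every constraint; each maps to a distinct set of atoms, giving 3 matches.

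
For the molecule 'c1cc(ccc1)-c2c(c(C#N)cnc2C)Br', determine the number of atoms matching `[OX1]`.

0

The query [OX1] means: aliphatic oxygen with one total connection — typically a carbonyl =O or an oxide.
Check the 16 heavy atoms by environment: 1× n (aromatic, X2) → no; 11× c (aromatic, X3) → no; 1× Br (X1) → no; 1× C (X2) → no; 1× N (X1) → no; 1× C (X4) → no.
No environment satisfies the query, so 0 matching atoms.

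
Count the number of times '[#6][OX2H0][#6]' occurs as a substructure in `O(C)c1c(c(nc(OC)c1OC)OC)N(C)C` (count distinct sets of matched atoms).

4

[#6][OX2H0][#6] is the SMARTS for an ether: an aliphatic oxygen bridging two carbons with no H on the oxygen.
The molecule carries 4 separate instances of a methoxy ether (-OCH3) meeting every constraint; each maps to a distinct set of atoms, giving 4 matches.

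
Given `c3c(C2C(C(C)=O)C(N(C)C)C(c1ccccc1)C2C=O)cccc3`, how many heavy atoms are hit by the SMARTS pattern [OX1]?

The query [OX1] means: aliphatic oxygen with one total connection — typically a carbonyl =O or an oxide.
Check the 25 heavy atoms by environment: 8× C (X4) → no; 1× N (X3) → no; 12× c (aromatic, X3) → no; 2× C (X3) → no; 2× O (X1) → match.
That gives 2 matching atoms.

2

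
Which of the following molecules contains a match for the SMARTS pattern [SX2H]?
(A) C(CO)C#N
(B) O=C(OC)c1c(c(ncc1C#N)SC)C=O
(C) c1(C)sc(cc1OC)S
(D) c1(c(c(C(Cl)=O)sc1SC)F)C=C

C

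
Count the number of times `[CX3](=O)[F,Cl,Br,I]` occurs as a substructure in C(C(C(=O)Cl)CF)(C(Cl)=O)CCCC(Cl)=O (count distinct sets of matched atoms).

3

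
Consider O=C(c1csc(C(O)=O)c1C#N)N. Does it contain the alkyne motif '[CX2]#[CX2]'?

No

The pattern [CX2]#[CX2] describes a carbon-carbon triple bond — an alkyne.
The closest candidate here is a nitrile (-C#N), but the triple bond is C#N, not C#C. No other fragment satisfies the full query, so there is no match.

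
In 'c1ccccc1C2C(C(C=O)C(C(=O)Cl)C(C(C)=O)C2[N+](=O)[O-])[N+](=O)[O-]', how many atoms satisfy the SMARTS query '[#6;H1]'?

12

The query [#6;H1] means: any carbon bearing exactly one hydrogen.
Check the 26 heavy atoms by environment: 7× C (H1) → match; 2× N (charge +1, H0) → no; 2× O (charge -1, H0) → no; 5× O (H0) → no; 2× C (H0) → no; 1× Cl (H0) → no; 1× c (aromatic, H0) → no; 5× c (aromatic, H1) → match; 1× C (H3) → no.
Summing the matching environments: 7 + 5 = 12 matching atoms.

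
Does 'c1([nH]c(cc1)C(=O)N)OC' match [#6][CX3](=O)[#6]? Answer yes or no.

No

The pattern [#6][CX3](=O)[#6] describes a carbonyl carbon (no H) flanked by two carbons — a ketone.
The closest candidate here is a primary amide (-C(=O)NH2), but one neighbour of the carbonyl carbon is N, not C. No other fragment satisfies the full query, so there is no match.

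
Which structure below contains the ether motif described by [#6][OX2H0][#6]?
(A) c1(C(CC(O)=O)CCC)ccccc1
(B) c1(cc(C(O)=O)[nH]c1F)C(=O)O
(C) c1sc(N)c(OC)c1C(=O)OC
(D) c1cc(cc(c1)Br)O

C

[#6][OX2H0][#6] describes an aliphatic oxygen bridging two carbons with no H on the oxygen (an ether).
(A) has a carboxylic acid group (-C(=O)OH) but the -OH oxygen has H1; the =O is OX1, not OX2.
(B) has a carboxylic acid group (-C(=O)OH) but the -OH oxygen has H1; the =O is OX1, not OX2.
(C) contains a methoxy ether (-OCH3), which satisfies every atom and bond constraint.
(D) has a hydroxyl group (-OH) but the oxygen has H1, not H0 bridging two carbons.
So the answer is (C).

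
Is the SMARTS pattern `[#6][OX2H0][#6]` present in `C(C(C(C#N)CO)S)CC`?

The pattern [#6][OX2H0][#6] describes an aliphatic oxygen bridging two carbons with no H on the oxygen — an ether.
The closest candidate here is a hydroxyl group (-OH), but the oxygen has H1, not H0 bridging two carbons. No other fragment satisfies the full query, so there is no match.

No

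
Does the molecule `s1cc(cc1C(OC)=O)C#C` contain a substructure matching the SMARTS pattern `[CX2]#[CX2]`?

Yes

The pattern [CX2]#[CX2] describes a carbon-carbon triple bond — an alkyne.
The molecule carries an ethynyl group (-C#CH), whose atoms satisfy every constraint of the query, so the pattern matches.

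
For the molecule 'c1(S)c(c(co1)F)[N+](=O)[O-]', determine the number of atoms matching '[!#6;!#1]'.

6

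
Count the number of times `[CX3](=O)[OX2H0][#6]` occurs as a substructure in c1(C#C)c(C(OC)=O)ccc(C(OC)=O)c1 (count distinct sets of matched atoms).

2

[CX3](=O)[OX2H0][#6] is the SMARTS for an ester: a carbonyl carbon bonded to an oxygen that is itself bonded to carbon (no H on that O).
The molecule carries 2 separate instances of a methyl-ester group (-C(=O)OCH3) meeting every constraint; each maps to a distinct set of atoms, giving 2 matches.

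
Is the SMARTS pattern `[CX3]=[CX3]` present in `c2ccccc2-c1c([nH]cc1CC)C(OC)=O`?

No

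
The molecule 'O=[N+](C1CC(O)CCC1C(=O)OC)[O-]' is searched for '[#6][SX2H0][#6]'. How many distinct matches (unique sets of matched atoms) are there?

0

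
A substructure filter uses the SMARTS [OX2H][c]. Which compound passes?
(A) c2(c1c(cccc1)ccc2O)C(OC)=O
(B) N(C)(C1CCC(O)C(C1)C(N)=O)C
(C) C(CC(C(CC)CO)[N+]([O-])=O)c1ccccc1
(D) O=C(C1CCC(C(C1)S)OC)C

A

[OX2H][c] describes a hydroxyl oxygen attached to an aromatic carbon (a phenol).
(A) contains a hydroxyl group (-OH), which satisfies every atom and bond constraint.
(B) has a hydroxyl group (-OH) but the -OH is on an aliphatic carbon, not an aromatic c.
(C) has a hydroxyl group (-OH) but the -OH is on an aliphatic carbon, not an aromatic c.
(D) has a methoxy ether (-OCH3) but the oxygen has H0, not H1.
So the answer is (A).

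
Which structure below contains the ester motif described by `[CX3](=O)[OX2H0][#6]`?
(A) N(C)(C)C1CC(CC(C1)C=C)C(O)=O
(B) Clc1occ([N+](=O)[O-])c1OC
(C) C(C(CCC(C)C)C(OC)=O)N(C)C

C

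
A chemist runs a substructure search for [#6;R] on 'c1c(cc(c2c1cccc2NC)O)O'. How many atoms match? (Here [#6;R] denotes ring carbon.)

10

Check the 14 heavy atoms by environment: 10× c (aromatic, in 6-ring) → match; 1× N (acyclic) → no; 1× C (acyclic) → no; 2× O (acyclic) → no.
That gives 10 matching atoms.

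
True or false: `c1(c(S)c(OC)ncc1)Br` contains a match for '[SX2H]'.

True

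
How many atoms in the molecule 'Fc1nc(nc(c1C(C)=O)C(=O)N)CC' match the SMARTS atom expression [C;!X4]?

2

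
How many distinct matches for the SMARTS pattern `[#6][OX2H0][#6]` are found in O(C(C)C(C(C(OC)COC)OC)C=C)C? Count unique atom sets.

[#6][OX2H0][#6] is the SMARTS for an ether: an aliphatic oxygen bridging two carbons with no H on the oxygen.
The molecule carries 4 separate instances of a methoxy ether (-OCH3) meeting every constraint; each maps to a distinct set of atoms, giving 4 matches.

4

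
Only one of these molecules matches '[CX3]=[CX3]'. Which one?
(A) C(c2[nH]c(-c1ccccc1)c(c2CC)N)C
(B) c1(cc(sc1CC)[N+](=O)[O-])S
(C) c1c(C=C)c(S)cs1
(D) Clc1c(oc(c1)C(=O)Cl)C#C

C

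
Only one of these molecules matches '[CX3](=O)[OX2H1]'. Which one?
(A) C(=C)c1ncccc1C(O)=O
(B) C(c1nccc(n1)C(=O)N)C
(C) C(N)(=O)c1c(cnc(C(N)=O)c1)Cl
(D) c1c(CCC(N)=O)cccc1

[CX3](=O)[OX2H1] describes an sp2 carbon double-bonded to O and single-bonded to an -OH oxygen (a carboxylic acid).
(A) contains a carboxylic acid group (-C(=O)OH), which satisfies every atom and bond constraint.
(B) has a primary amide (-C(=O)NH2) but the carbonyl is bonded to N, not to an -OH oxygen.
(C) has a primary amide (-C(=O)NH2) but the carbonyl is bonded to N, not to an -OH oxygen.
(D) has a primary amide (-C(=O)NH2) but the carbonyl is bonded to N, not to an -OH oxygen.
So the answer is (A).

A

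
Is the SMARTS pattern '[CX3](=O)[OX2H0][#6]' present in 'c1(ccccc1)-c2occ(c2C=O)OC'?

The pattern [CX3](=O)[OX2H0][#6] describes a carbonyl carbon bonded to an oxygen that is itself bonded to carbon (no H on that O) — an ester.
The closest candidate here is a methoxy ether (-OCH3), but the ether oxygen is not adjacent to a C=O carbon. No other fragment satisfies the full query, so there is no match.

No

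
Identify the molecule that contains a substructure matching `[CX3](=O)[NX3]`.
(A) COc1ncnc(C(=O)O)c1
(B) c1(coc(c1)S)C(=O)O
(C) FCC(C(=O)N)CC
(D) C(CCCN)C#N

C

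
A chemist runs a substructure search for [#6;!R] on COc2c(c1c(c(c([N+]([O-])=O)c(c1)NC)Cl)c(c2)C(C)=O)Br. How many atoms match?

4

The query [#6;!R] means: carbon not in any ring.
Check the 22 heavy atoms by environment: 10× c (aromatic, in 6-ring) → no; 1× N (charge +1, acyclic) → no; 1× O (charge -1, acyclic) → no; 3× O (acyclic) → no; 1× Cl (acyclic) → no; 4× C (acyclic) → match; 1× Br (acyclic) → no; 1× N (acyclic) → no.
That gives 4 matching atoms.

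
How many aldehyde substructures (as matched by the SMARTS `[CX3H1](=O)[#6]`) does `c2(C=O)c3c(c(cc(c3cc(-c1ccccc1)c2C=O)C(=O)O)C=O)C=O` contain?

4

[CX3H1](=O)[#6] is the SMARTS for an aldehyde: an sp2 carbon with one H, double-bonded to O and single-bonded to carbon.
The molecule carries 4 separate instances of an aldehyde (-CHO) meeting every constraint; each maps to a distinct set of atoms, giving 4 matches.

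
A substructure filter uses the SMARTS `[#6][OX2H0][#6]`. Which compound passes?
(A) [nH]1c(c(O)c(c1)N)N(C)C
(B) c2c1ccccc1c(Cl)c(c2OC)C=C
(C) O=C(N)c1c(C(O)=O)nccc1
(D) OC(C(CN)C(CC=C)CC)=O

B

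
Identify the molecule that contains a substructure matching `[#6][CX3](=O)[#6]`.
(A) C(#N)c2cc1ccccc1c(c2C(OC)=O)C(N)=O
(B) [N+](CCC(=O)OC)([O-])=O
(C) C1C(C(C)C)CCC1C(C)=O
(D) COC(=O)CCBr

[#6][CX3](=O)[#6] describes a carbonyl carbon (no H) flanked by two carbons (a ketone).
(A) has a methyl-ester group (-C(=O)OCH3) but one neighbour of the carbonyl carbon is O, not C.
(B) has a methyl-ester group (-C(=O)OCH3) but one neighbour of the carbonyl carbon is O, not C.
(C) contains an acetyl/ketone group (-C(=O)CH3), which satisfies every atom and bond constraint.
(D) has a methyl-ester group (-C(=O)OCH3) but one neighbour of the carbonyl carbon is O, not C.
So the answer is (C).

C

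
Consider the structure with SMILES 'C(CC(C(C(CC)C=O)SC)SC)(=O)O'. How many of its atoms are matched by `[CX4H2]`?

2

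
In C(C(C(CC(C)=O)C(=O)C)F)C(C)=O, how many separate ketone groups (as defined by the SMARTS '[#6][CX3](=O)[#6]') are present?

[#6][CX3](=O)[#6] is the SMARTS for a ketone: a carbonyl carbon (no H) flanked by two carbons.
The molecule carries 3 separate instances of an acetyl/ketone group (-C(=O)CH3) meeting every constraint; each maps to a distinct set of atoms, giving 3 matches.

3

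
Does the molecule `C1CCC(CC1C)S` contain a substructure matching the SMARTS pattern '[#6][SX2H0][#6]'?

The pattern [#6][SX2H0][#6] describes an aliphatic sulfur bridging two carbons with no H on the sulfur — a thioether.
The closest candidate here is a thiol (-SH), but the sulfur has H1, not H0 bridging two carbons. No other fragment satisfies the full query, so there is no match.

No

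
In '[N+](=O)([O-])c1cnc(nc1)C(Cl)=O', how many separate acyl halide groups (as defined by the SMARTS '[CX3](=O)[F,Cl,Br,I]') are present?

1

[CX3](=O)[F,Cl,Br,I] is the SMARTS for an acyl halide: a carbonyl carbon bonded to a halogen.
Exactly one fragment in the molecule meets all constraints, giving 1 match.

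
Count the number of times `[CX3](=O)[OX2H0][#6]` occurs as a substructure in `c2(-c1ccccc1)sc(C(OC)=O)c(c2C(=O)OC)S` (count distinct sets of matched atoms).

[CX3](=O)[OX2H0][#6] is the SMARTS for an ester: a carbonyl carbon bonded to an oxygen that is itself bonded to carbon (no H on that O).
The molecule carries 2 separate instances of a methyl-ester group (-C(=O)OCH3) meeting every constraint; each maps to a distinct set of atoms, giving 2 matches.

2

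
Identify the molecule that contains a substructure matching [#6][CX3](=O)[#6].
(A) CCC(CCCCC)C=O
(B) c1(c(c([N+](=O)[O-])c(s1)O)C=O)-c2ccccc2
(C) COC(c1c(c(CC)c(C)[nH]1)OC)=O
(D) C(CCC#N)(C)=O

D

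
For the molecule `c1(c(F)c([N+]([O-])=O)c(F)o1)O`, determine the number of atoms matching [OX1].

2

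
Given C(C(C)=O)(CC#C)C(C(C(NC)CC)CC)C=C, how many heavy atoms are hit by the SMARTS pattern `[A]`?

The query [A] means: A matches any aliphatic (non-aromatic) heavy atom.
Check the 18 heavy atoms by environment: 16× C → match; 1× N → match; 1× O → match.
Summing the matching environments: 16 + 1 + 1 = 18 matching atoms.

18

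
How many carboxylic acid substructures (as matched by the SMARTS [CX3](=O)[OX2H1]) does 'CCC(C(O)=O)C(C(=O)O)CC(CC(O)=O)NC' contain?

[CX3](=O)[OX2H1] is the SMARTS for a carboxylic acid: an sp2 carbon double-bonded to O and single-bonded to an -OH oxygen.
The molecule carries 3 separate instances of a carboxylic acid group (-C(=O)OH) meeting every constraint; each maps to a distinct set of atoms, giving 3 matches.

3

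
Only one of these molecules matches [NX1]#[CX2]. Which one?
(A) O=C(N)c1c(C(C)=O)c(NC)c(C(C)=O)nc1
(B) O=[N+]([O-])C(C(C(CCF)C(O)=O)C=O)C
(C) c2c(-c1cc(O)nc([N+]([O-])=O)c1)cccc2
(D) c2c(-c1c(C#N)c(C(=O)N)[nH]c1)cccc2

D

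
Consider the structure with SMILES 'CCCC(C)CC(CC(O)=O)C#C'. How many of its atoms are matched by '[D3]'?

3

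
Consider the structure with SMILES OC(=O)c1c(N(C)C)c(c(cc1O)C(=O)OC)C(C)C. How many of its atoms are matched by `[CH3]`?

5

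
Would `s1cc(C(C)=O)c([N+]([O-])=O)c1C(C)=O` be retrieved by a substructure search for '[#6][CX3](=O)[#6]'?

Yes

The pattern [#6][CX3](=O)[#6] describes a carbonyl carbon (no H) flanked by two carbons — a ketone.
The molecule carries an acetyl/ketone group (-C(=O)CH3), whose atoms satisfy every constraint of the query, so the pattern matches.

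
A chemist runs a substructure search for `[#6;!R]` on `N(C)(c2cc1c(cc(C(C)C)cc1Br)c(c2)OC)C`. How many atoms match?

Check the 19 heavy atoms by environment: 10× c (aromatic, in 6-ring) → no; 1× N (acyclic) → no; 6× C (acyclic) → match; 1× O (acyclic) → no; 1× Br (acyclic) → no.
That gives 6 matching atoms.

6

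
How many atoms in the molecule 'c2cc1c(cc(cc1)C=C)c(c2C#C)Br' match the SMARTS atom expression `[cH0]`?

5

Check the 15 heavy atoms by environment: 5× c (aromatic, H0) → match; 5× c (aromatic, H1) → no; 1× Br (H0) → no; 2× C (H1) → no; 1× C (H2) → no; 1× C (H0) → no.
That gives 5 matching atoms.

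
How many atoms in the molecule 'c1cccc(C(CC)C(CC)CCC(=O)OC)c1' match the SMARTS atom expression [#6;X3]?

The query [#6;X3] means: any carbon (aromatic or not) with three total connections.
Check the 18 heavy atoms by environment: 9× C (X4) → no; 1× C (X3) → match; 1× O (X1) → no; 1× O (X2) → no; 6× c (aromatic, X3) → match.
Summing the matching environments: 1 + 6 = 7 matching atoms.

7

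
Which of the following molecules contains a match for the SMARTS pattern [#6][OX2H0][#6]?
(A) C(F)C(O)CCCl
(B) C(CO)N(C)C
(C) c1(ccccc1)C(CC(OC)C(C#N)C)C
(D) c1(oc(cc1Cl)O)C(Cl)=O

C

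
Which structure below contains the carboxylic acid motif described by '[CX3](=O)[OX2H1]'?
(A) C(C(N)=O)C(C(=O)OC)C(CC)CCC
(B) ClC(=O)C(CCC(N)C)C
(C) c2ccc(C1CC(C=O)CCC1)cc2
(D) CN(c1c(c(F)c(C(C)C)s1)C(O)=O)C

[CX3](=O)[OX2H1] describes an sp2 carbon double-bonded to O and single-bonded to an -OH oxygen (a carboxylic acid).
(A) has a methyl-ester group (-C(=O)OCH3) but the singly-bonded O has no H (OX2H0, not OX2H1).
(B) has an acyl chloride (-C(=O)Cl) but the carbonyl is bonded to Cl, not to an -OH oxygen.
(C) has an aldehyde (-CHO) but there is no singly-bonded oxygen on the carbonyl carbon.
(D) contains a carboxylic acid group (-C(=O)OH), which satisfies every atom and bond constraint.
So the answer is (D).

D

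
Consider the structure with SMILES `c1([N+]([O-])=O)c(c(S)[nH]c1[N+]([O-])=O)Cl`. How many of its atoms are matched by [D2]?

1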